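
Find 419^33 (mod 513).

Compute successive squares:
33 in binary is 100001, i.e. 33 = 32 + 1.
419^1 ≡ 419 (mod 513)
419^2 ≡ 419^2 = 175561 ≡ 115 (mod 513)
419^4 ≡ 115^2 = 13225 ≡ 400 (mod 513)
419^8 ≡ 400^2 = 160000 ≡ 457 (mod 513)
419^16 ≡ 457^2 = 208849 ≡ 58 (mod 513)
419^32 ≡ 58^2 = 3364 ≡ 286 (mod 513)
419^33 = 419^32 · 419^1 ≡ 286 · 419 (mod 513).
286 · 419 = 119834 ≡ 305 (mod 513).

305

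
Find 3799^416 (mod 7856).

3633

Using repeated squaring:
3799^1 ≡ 3799 (mod 7856)
3799^2 ≡ 3799^2 = 14432401 ≡ 929 (mod 7856)
3799^4 ≡ 929^2 = 863041 ≡ 6737 (mod 7856)
3799^8 ≡ 6737^2 = 45387169 ≡ 3057 (mod 7856)
3799^16 ≡ 3057^2 = 9345249 ≡ 4465 (mod 7856)
3799^32 ≡ 4465^2 = 19936225 ≡ 5553 (mod 7856)
3799^64 ≡ 5553^2 = 30835809 ≡ 1009 (mod 7856)
3799^128 ≡ 1009^2 = 1018081 ≡ 4657 (mod 7856)
3799^256 ≡ 4657^2 = 21687649 ≡ 5089 (mod 7856)
3799^416 = 3799^256 · 3799^128 · 3799^32 ≡ 5089 · 4657 · 5553 (mod 7856).
Accumulate the product:
5089 · 4657 = 23699473 ≡ 5777
5777 · 5553 = 32079681 ≡ 3633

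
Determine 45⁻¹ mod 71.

30

By the extended Euclidean algorithm:
71 = 1*45 + 26
45 = 1*26 + 19
26 = 1*19 + 7
19 = 2*7 + 5
7 = 1*5 + 2
5 = 2*2 + 1
2 = 2*1 + 0
gcd(45, 71) = 1, so the inverse exists.
Back-substitute for 1:
1 = 1*5 − 2*2
  = −2*7 + 3*5
  = 3*19 − 8*7
  = −8*26 + 11*19
  = 11*45 − 19*26
  = −19*71 + 30*45
So 45⁻¹ ≡ 30 (mod 71).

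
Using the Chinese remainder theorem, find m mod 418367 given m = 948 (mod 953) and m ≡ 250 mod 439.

953⁻¹ mod 439: 953×240 ≡ 1 (mod 439), so 953⁻¹ ≡ 240.
m = 948 + 953×((250 − 948)×240 mod 439) = 948 + 953×178 = 170582.

170582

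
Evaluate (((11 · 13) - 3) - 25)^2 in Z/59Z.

9

11 · 13 = 143 ≡ 25 (mod 59)
25 - 3 = 22
22 - 25 = -3 ≡ 56 (mod 59)
(56)^2 ≡ 9 (mod 59)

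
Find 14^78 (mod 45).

1

By square-and-multiply:
78 in binary is 1001110, i.e. 78 = 64 + 8 + 4 + 2.
14^1 ≡ 14 (mod 45)
14^2 ≡ 14^2 = 196 ≡ 16 (mod 45)
14^4 ≡ 16^2 = 256 ≡ 31 (mod 45)
14^8 ≡ 31^2 = 961 ≡ 16 (mod 45)
14^16 ≡ 16^2 = 256 ≡ 31 (mod 45)
14^32 ≡ 31^2 = 961 ≡ 16 (mod 45)
14^64 ≡ 16^2 = 256 ≡ 31 (mod 45)
14^78 = 14^64 × 14^8 × 14^4 × 14^2 ≡ 31 × 16 × 31 × 16 (mod 45).
Accumulate the product:
31 × 16 = 496 ≡ 1
1 × 31 = 31
31 × 16 = 496 ≡ 1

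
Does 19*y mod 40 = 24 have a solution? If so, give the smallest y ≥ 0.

gcd(19, 40) = 1, so a unique solution mod 40 exists.
19⁻¹ ≡ 19 (mod 40).
y ≡ 19*24 ≡ 16 (mod 40).

16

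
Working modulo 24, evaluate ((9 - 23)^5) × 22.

9 - 23 = -14 ≡ 10 (mod 24)
(10)^5 ≡ 16 (mod 24)
16 × 22 = 352 ≡ 16 (mod 24)

16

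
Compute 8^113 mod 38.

8^1 ≡ 8 (mod 38)
8^2 ≡ 8^2 = 64 ≡ 26 (mod 38)
8^4 ≡ 26^2 = 676 ≡ 30 (mod 38)
8^8 ≡ 30^2 = 900 ≡ 26 (mod 38)
8^16 ≡ 26^2 = 676 ≡ 30 (mod 38)
8^32 ≡ 30^2 = 900 ≡ 26 (mod 38)
8^64 ≡ 26^2 = 676 ≡ 30 (mod 38)
8^113 = 8^64 × 8^32 × 8^16 × 8^1 ≡ 30 × 26 × 30 × 8 (mod 38).
Accumulate the product:
30 × 26 = 780 ≡ 20
20 × 30 = 600 ≡ 30
30 × 8 = 240 ≡ 12

12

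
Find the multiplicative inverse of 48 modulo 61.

Apply the Euclidean algorithm and back-substitute:
61 = 1×48 + 13
48 = 3×13 + 9
13 = 1×9 + 4
9 = 2×4 + 1
4 = 4×1 + 0
gcd(48, 61) = 1, so the inverse exists.
Bézout: 1 = −11×61 + 14×48.
So 48⁻¹ ≡ 14 (mod 61).

14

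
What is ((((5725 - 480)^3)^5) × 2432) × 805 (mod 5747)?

63

5725 - 480 = 5245
(5245)^3 ≡ 2703 (mod 5747)
(2703)^5 ≡ 260 (mod 5747)
260 × 2432 = 632320 ≡ 150 (mod 5747)
150 × 805 = 120750 ≡ 63 (mod 5747)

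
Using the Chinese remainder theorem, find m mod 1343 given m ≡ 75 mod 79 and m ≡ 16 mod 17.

628

79⁻¹ mod 17: 79·14 ≡ 1 (mod 17), so 79⁻¹ ≡ 14.
m = 75 + 79·((16 − 75)·14 mod 17) = 75 + 79·7 = 628.
Check: 628 mod 79 = 75, 628 mod 17 = 16. ✓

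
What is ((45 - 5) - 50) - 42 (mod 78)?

45 - 5 = 40
40 - 50 = -10 ≡ 68 (mod 78)
68 - 42 = 26

26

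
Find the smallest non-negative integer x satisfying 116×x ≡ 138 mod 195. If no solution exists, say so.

gcd(116, 195) = 1, so a unique solution mod 195 exists.
116⁻¹ ≡ 116 (mod 195).
x ≡ 116×138 ≡ 18 (mod 195).

18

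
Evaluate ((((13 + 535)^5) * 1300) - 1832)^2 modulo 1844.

13 + 535 = 548
(548)^5 ≡ 1216 (mod 1844)
1216 * 1300 = 1580800 ≡ 492 (mod 1844)
492 - 1832 = -1340 ≡ 504 (mod 1844)
(504)^2 ≡ 1388 (mod 1844)

1388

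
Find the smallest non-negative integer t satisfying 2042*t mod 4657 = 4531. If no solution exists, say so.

4438

gcd(2042, 4657) = 1, so a unique solution mod 4657 exists.
2042⁻¹ ≡ 2552 (mod 4657).
t ≡ 2552*4531 ≡ 4438 (mod 4657).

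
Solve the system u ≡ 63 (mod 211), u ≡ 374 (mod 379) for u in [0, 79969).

47749

211⁻¹ mod 379: 211×97 ≡ 1 (mod 379), so 211⁻¹ ≡ 97.
u = 63 + 211×((374 − 63)×97 mod 379) = 63 + 211×226 = 47749.
Check: 47749 mod 211 = 63, 47749 mod 379 = 374. ✓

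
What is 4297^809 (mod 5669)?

By square-and-multiply:
4297^1 ≡ 4297 (mod 5669)
4297^2 ≡ 4297^2 = 18464209 ≡ 276 (mod 5669)
4297^4 ≡ 276^2 = 76176 ≡ 2479 (mod 5669)
4297^8 ≡ 2479^2 = 6145441 ≡ 245 (mod 5669)
4297^16 ≡ 245^2 = 60025 ≡ 3335 (mod 5669)
4297^32 ≡ 3335^2 = 11122225 ≡ 5316 (mod 5669)
4297^64 ≡ 5316^2 = 28259856 ≡ 5560 (mod 5669)
4297^128 ≡ 5560^2 = 30913600 ≡ 543 (mod 5669)
4297^256 ≡ 543^2 = 294849 ≡ 61 (mod 5669)
4297^512 ≡ 61^2 = 3721 (mod 5669)
4297^809 = 4297^512 × 4297^256 × 4297^32 × 4297^8 × 4297^1 ≡ 3721 × 61 × 5316 × 245 × 4297 (mod 5669).
Accumulate the product:
3721 × 61 = 226981 ≡ 221
221 × 5316 = 1174836 ≡ 1353
1353 × 245 = 331485 ≡ 2683
2683 × 4297 = 11528851 ≡ 3774

3774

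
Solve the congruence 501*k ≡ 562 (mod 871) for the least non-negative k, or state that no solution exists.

gcd(501, 871) = 1, so a unique solution mod 871 exists.
501⁻¹ ≡ 379 (mod 871).
k ≡ 379*562 ≡ 474 (mod 871).

474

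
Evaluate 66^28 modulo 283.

158

66^1 ≡ 66 (mod 283)
66^2 ≡ 66^2 = 4356 ≡ 111 (mod 283)
66^4 ≡ 111^2 = 12321 ≡ 152 (mod 283)
66^8 ≡ 152^2 = 23104 ≡ 181 (mod 283)
66^16 ≡ 181^2 = 32761 ≡ 216 (mod 283)
66^28 = 66^16 · 66^8 · 66^4 ≡ 216 · 181 · 152 (mod 283).
Accumulate the product:
216 · 181 = 39096 ≡ 42
42 · 152 = 6384 ≡ 158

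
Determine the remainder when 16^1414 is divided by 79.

By square-and-multiply:
1414 in binary is 10110000110, i.e. 1414 = 1024 + 256 + 128 + 4 + 2.
16^1 ≡ 16 (mod 79)
16^2 ≡ 16^2 = 256 ≡ 19 (mod 79)
16^4 ≡ 19^2 = 361 ≡ 45 (mod 79)
16^8 ≡ 45^2 = 2025 ≡ 50 (mod 79)
16^16 ≡ 50^2 = 2500 ≡ 51 (mod 79)
16^32 ≡ 51^2 = 2601 ≡ 73 (mod 79)
16^64 ≡ 73^2 = 5329 ≡ 36 (mod 79)
16^128 ≡ 36^2 = 1296 ≡ 32 (mod 79)
16^256 ≡ 32^2 = 1024 ≡ 76 (mod 79)
16^512 ≡ 76^2 = 5776 ≡ 9 (mod 79)
16^1024 ≡ 9^2 = 81 ≡ 2 (mod 79)
16^1414 = 16^1024 × 16^256 × 16^128 × 16^4 × 16^2 ≡ 2 × 76 × 32 × 45 × 19 (mod 79).
Accumulate the product:
2 × 76 = 152 ≡ 73
73 × 32 = 2336 ≡ 45
45 × 45 = 2025 ≡ 50
50 × 19 = 950 ≡ 2

2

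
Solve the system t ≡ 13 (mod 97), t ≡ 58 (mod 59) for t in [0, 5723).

3893

97⁻¹ mod 59: 97×14 ≡ 1 (mod 59), so 97⁻¹ ≡ 14.
t = 13 + 97×((58 − 13)×14 mod 59) = 13 + 97×40 = 3893.
Check: 3893 mod 97 = 13, 3893 mod 59 = 58. ✓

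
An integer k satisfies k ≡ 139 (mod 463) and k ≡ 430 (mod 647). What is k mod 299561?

7547

463⁻¹ mod 647: 463×109 ≡ 1 (mod 647), so 463⁻¹ ≡ 109.
k = 139 + 463×((430 − 139)×109 mod 647) = 139 + 463×16 = 7547.
Check: 7547 mod 463 = 139, 7547 mod 647 = 430. ✓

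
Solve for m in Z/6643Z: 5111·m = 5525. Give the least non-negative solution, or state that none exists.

5525

gcd(5111, 6643) = 1, so a unique solution mod 6643 exists.
5111⁻¹ ≡ 4089 (mod 6643).
m ≡ 4089·5525 ≡ 5525 (mod 6643).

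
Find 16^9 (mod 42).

9 in binary is 1001, i.e. 9 = 8 + 1.
16^1 ≡ 16 (mod 42)
16^2 ≡ 16^2 = 256 ≡ 4 (mod 42)
16^4 ≡ 4^2 = 16 (mod 42)
16^8 ≡ 16^2 = 256 ≡ 4 (mod 42)
16^9 = 16^8 · 16^1 ≡ 4 · 16 (mod 42).
4 · 16 = 64 ≡ 22 (mod 42).

22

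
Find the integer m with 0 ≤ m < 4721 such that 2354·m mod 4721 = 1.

363

4721 = 2*2354 + 13
2354 = 181*13 + 1
13 = 13*1 + 0
gcd(2354, 4721) = 1, so the inverse exists.
Bézout: 1 = −181*4721 + 363*2354.
So 2354⁻¹ ≡ 363 (mod 4721).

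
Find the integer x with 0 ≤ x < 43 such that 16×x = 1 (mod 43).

35

Run the extended Euclidean algorithm:
43 = 2·16 + 11
16 = 1·11 + 5
11 = 2·5 + 1
5 = 5·1 + 0
gcd(16, 43) = 1, so the inverse exists.
Back-substitute for 1:
1 = 1·11 − 2·5
  = −2·16 + 3·11
  = 3·43 − 8·16
So 16⁻¹ ≡ −8 ≡ 35 (mod 43).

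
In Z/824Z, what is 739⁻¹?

475

824 = 1·739 + 85
739 = 8·85 + 59
85 = 1·59 + 26
59 = 2·26 + 7
26 = 3·7 + 5
7 = 1·5 + 2
5 = 2·2 + 1
2 = 2·1 + 0
gcd(739, 824) = 1, so the inverse exists.
Back-substitute for 1:
1 = 1·5 − 2·2
  = −2·7 + 3·5
  = 3·26 − 11·7
  = −11·59 + 25·26
  = 25·85 − 36·59
  = −36·739 + 313·85
  = 313·824 − 349·739
So 739⁻¹ ≡ −349 ≡ 475 (mod 824).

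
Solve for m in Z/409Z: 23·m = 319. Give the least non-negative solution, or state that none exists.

gcd(23, 409) = 1, so a unique solution mod 409 exists.
23⁻¹ ≡ 249 (mod 409).
m ≡ 249·319 ≡ 85 (mod 409).

85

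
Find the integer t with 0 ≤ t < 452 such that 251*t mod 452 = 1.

452 = 1×251 + 201
251 = 1×201 + 50
201 = 4×50 + 1
50 = 50×1 + 0
gcd(251, 452) = 1, so the inverse exists.
Back-substitute for 1:
1 = 1×201 − 4×50
  = −4×251 + 5×201
  = 5×452 − 9×251
So 251⁻¹ ≡ −9 ≡ 443 (mod 452).

443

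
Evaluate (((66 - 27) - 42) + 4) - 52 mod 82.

66 - 27 = 39
39 - 42 = -3 ≡ 79 (mod 82)
79 + 4 = 83 ≡ 1 (mod 82)
1 - 52 = -51 ≡ 31 (mod 82)

31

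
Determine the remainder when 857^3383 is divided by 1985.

Compute successive squares:
3383 in binary is 110100110111, i.e. 3383 = 2048 + 1024 + 256 + 32 + 16 + 4 + 2 + 1.
857^1 ≡ 857 (mod 1985)
857^2 ≡ 857^2 = 734449 ≡ 1984 (mod 1985)
857^4 ≡ 1984^2 = 3936256 ≡ 1 (mod 1985)
857^8 ≡ 1^2 = 1 (mod 1985)
857^16 ≡ 1^2 = 1 (mod 1985)
857^32 ≡ 1^2 = 1 (mod 1985)
857^64 ≡ 1^2 = 1 (mod 1985)
857^128 ≡ 1^2 = 1 (mod 1985)
857^256 ≡ 1^2 = 1 (mod 1985)
857^512 ≡ 1^2 = 1 (mod 1985)
857^1024 ≡ 1^2 = 1 (mod 1985)
857^2048 ≡ 1^2 = 1 (mod 1985)
857^3383 = 857^2048 * 857^1024 * 857^256 * 857^32 * 857^16 * 857^4 * 857^2 * 857^1 ≡ 1 * 1 * 1 * 1 * 1 * 1 * 1984 * 857 (mod 1985).
Accumulate the product:
1 * 1 = 1
1 * 1 = 1
1 * 1 = 1
1 * 1 = 1
1 * 1 = 1
1 * 1984 = 1984
1984 * 857 = 1700288 ≡ 1128

1128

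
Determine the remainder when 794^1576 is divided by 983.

677

1576 in binary is 11000101000, i.e. 1576 = 1024 + 512 + 32 + 8.
794^1 ≡ 794 (mod 983)
794^2 ≡ 794^2 = 630436 ≡ 333 (mod 983)
794^4 ≡ 333^2 = 110889 ≡ 793 (mod 983)
794^8 ≡ 793^2 = 628849 ≡ 712 (mod 983)
794^16 ≡ 712^2 = 506944 ≡ 699 (mod 983)
794^32 ≡ 699^2 = 488601 ≡ 50 (mod 983)
794^64 ≡ 50^2 = 2500 ≡ 534 (mod 983)
794^128 ≡ 534^2 = 285156 ≡ 86 (mod 983)
794^256 ≡ 86^2 = 7396 ≡ 515 (mod 983)
794^512 ≡ 515^2 = 265225 ≡ 798 (mod 983)
794^1024 ≡ 798^2 = 636804 ≡ 803 (mod 983)
794^1576 = 794^1024 × 794^512 × 794^32 × 794^8 ≡ 803 × 798 × 50 × 712 (mod 983).
Accumulate the product:
803 × 798 = 640794 ≡ 861
861 × 50 = 43050 ≡ 781
781 × 712 = 556072 ≡ 677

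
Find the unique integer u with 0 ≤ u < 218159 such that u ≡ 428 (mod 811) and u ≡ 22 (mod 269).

811⁻¹ mod 269: 811*202 ≡ 1 (mod 269), so 811⁻¹ ≡ 202.
u = 428 + 811*((22 − 428)*202 mod 269) = 428 + 811*33 = 27191.

27191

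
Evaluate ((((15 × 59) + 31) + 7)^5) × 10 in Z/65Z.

15 × 59 = 885 ≡ 40 (mod 65)
40 + 31 = 71 ≡ 6 (mod 65)
6 + 7 = 13
(13)^5 ≡ 13 (mod 65)
13 × 10 = 130 ≡ 0 (mod 65)

0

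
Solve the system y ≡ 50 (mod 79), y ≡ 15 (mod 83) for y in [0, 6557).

5659

79⁻¹ mod 83: 79·62 ≡ 1 (mod 83), so 79⁻¹ ≡ 62.
y = 50 + 79·((15 − 50)·62 mod 83) = 50 + 79·71 = 5659.
Check: 5659 mod 79 = 50, 5659 mod 83 = 15. ✓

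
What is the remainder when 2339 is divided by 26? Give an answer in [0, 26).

25

2339 = 89·26 + 25, so 2339 ≡ 25 (mod 26).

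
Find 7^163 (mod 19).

7^1 ≡ 7 (mod 19)
7^2 ≡ 7^2 = 49 ≡ 11 (mod 19)
7^4 ≡ 11^2 = 121 ≡ 7 (mod 19)
7^8 ≡ 7^2 = 49 ≡ 11 (mod 19)
7^16 ≡ 11^2 = 121 ≡ 7 (mod 19)
7^32 ≡ 7^2 = 49 ≡ 11 (mod 19)
7^64 ≡ 11^2 = 121 ≡ 7 (mod 19)
7^128 ≡ 7^2 = 49 ≡ 11 (mod 19)
7^163 = 7^128 · 7^32 · 7^2 · 7^1 ≡ 11 · 11 · 11 · 7 (mod 19).
Accumulate the product:
11 · 11 = 121 ≡ 7
7 · 11 = 77 ≡ 1
1 · 7 = 7

7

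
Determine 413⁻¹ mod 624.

624 = 1·413 + 211
413 = 1·211 + 202
211 = 1·202 + 9
202 = 22·9 + 4
9 = 2·4 + 1
4 = 4·1 + 0
gcd(413, 624) = 1, so the inverse exists.
Bézout: 1 = 92·624 − 139·413.
So 413⁻¹ ≡ −139 ≡ 485 (mod 624).

485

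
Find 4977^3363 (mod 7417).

3363 in binary is 110100100011, i.e. 3363 = 2048 + 1024 + 256 + 32 + 2 + 1.
4977^1 ≡ 4977 (mod 7417)
4977^2 ≡ 4977^2 = 24770529 ≡ 5166 (mod 7417)
4977^4 ≡ 5166^2 = 26687556 ≡ 1190 (mod 7417)
4977^8 ≡ 1190^2 = 1416100 ≡ 6870 (mod 7417)
4977^16 ≡ 6870^2 = 47196900 ≡ 2529 (mod 7417)
4977^32 ≡ 2529^2 = 6395841 ≡ 2387 (mod 7417)
4977^64 ≡ 2387^2 = 5697769 ≡ 1513 (mod 7417)
4977^128 ≡ 1513^2 = 2289169 ≡ 4733 (mod 7417)
4977^256 ≡ 4733^2 = 22401289 ≡ 1949 (mod 7417)
4977^512 ≡ 1949^2 = 3798601 ≡ 1097 (mod 7417)
4977^1024 ≡ 1097^2 = 1203409 ≡ 1855 (mod 7417)
4977^2048 ≡ 1855^2 = 3441025 ≡ 6954 (mod 7417)
4977^3363 = 4977^2048 * 4977^1024 * 4977^256 * 4977^32 * 4977^2 * 4977^1 ≡ 6954 * 1855 * 1949 * 2387 * 5166 * 4977 (mod 7417).
Accumulate the product:
6954 * 1855 = 12899670 ≡ 1507
1507 * 1949 = 2937143 ≡ 11
11 * 2387 = 26257 ≡ 4006
4006 * 5166 = 20694996 ≡ 1566
1566 * 4977 = 7793982 ≡ 6132

6132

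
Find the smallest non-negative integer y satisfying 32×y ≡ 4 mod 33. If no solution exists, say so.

gcd(32, 33) = 1, so a unique solution mod 33 exists.
32⁻¹ ≡ 32 (mod 33).
y ≡ 32×4 ≡ 29 (mod 33).

29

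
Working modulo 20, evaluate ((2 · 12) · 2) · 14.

12

2 · 12 = 24 ≡ 4 (mod 20)
4 · 2 = 8
8 · 14 = 112 ≡ 12 (mod 20)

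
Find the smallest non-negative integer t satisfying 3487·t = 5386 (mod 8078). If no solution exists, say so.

gcd(3487, 8078) = 1, so a unique solution mod 8078 exists.
3487⁻¹ ≡ 3739 (mod 8078).
t ≡ 3739·5386 ≡ 7878 (mod 8078).

7878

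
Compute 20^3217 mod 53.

48

3217 in binary is 110010010001, i.e. 3217 = 2048 + 1024 + 128 + 16 + 1.
20^1 ≡ 20 (mod 53)
20^2 ≡ 20^2 = 400 ≡ 29 (mod 53)
20^4 ≡ 29^2 = 841 ≡ 46 (mod 53)
20^8 ≡ 46^2 = 2116 ≡ 49 (mod 53)
20^16 ≡ 49^2 = 2401 ≡ 16 (mod 53)
20^32 ≡ 16^2 = 256 ≡ 44 (mod 53)
20^64 ≡ 44^2 = 1936 ≡ 28 (mod 53)
20^128 ≡ 28^2 = 784 ≡ 42 (mod 53)
20^256 ≡ 42^2 = 1764 ≡ 15 (mod 53)
20^512 ≡ 15^2 = 225 ≡ 13 (mod 53)
20^1024 ≡ 13^2 = 169 ≡ 10 (mod 53)
20^2048 ≡ 10^2 = 100 ≡ 47 (mod 53)
20^3217 = 20^2048 × 20^1024 × 20^128 × 20^16 × 20^1 ≡ 47 × 10 × 42 × 16 × 20 (mod 53).
Accumulate the product:
47 × 10 = 470 ≡ 46
46 × 42 = 1932 ≡ 24
24 × 16 = 384 ≡ 13
13 × 20 = 260 ≡ 48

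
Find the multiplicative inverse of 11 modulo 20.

11

20 = 1·11 + 9
11 = 1·9 + 2
9 = 4·2 + 1
2 = 2·1 + 0
gcd(11, 20) = 1, so the inverse exists.
Bézout: 1 = 5·20 − 9·11.
So 11⁻¹ ≡ −9 ≡ 11 (mod 20).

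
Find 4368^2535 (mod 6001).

2535 in binary is 100111100111, i.e. 2535 = 2048 + 256 + 128 + 64 + 32 + 4 + 2 + 1.
4368^1 ≡ 4368 (mod 6001)
4368^2 ≡ 4368^2 = 19079424 ≡ 2245 (mod 6001)
4368^4 ≡ 2245^2 = 5040025 ≡ 5186 (mod 6001)
4368^8 ≡ 5186^2 = 26894596 ≡ 4115 (mod 6001)
4368^16 ≡ 4115^2 = 16933225 ≡ 4404 (mod 6001)
4368^32 ≡ 4404^2 = 19395216 ≡ 5985 (mod 6001)
4368^64 ≡ 5985^2 = 35820225 ≡ 256 (mod 6001)
4368^128 ≡ 256^2 = 65536 ≡ 5526 (mod 6001)
4368^256 ≡ 5526^2 = 30536676 ≡ 3588 (mod 6001)
4368^512 ≡ 3588^2 = 12873744 ≡ 1599 (mod 6001)
4368^1024 ≡ 1599^2 = 2556801 ≡ 375 (mod 6001)
4368^2048 ≡ 375^2 = 140625 ≡ 2602 (mod 6001)
4368^2535 = 4368^2048 * 4368^256 * 4368^128 * 4368^64 * 4368^32 * 4368^4 * 4368^2 * 4368^1 ≡ 2602 * 3588 * 5526 * 256 * 5985 * 5186 * 2245 * 4368 (mod 6001).
Accumulate the product:
2602 * 3588 = 9335976 ≡ 4421
4421 * 5526 = 24430446 ≡ 375
375 * 256 = 96000 ≡ 5985
5985 * 5985 = 35820225 ≡ 256
256 * 5186 = 1327616 ≡ 1395
1395 * 2245 = 3131775 ≡ 5254
5254 * 4368 = 22949472 ≡ 1648

1648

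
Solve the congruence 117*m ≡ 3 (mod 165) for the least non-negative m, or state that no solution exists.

gcd(117, 165) = 3, and 3 | 3, so solutions exist.
Divide through by 3: 39*m ≡ 1 mod 55.
39⁻¹ ≡ 24 (mod 55).
m ≡ 24*1 ≡ 24 (mod 55).
The smallest non-negative solution is m = 24.

24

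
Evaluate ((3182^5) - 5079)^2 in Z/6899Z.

6292

(3182)^5 ≡ 554 (mod 6899)
554 - 5079 = -4525 ≡ 2374 (mod 6899)
(2374)^2 ≡ 6292 (mod 6899)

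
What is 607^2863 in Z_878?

367

By square-and-multiply:
2863 in binary is 101100101111, i.e. 2863 = 2048 + 512 + 256 + 32 + 8 + 4 + 2 + 1.
607^1 ≡ 607 (mod 878)
607^2 ≡ 607^2 = 368449 ≡ 567 (mod 878)
607^4 ≡ 567^2 = 321489 ≡ 141 (mod 878)
607^8 ≡ 141^2 = 19881 ≡ 565 (mod 878)
607^16 ≡ 565^2 = 319225 ≡ 511 (mod 878)
607^32 ≡ 511^2 = 261121 ≡ 355 (mod 878)
607^64 ≡ 355^2 = 126025 ≡ 471 (mod 878)
607^128 ≡ 471^2 = 221841 ≡ 585 (mod 878)
607^256 ≡ 585^2 = 342225 ≡ 683 (mod 878)
607^512 ≡ 683^2 = 466489 ≡ 271 (mod 878)
607^1024 ≡ 271^2 = 73441 ≡ 567 (mod 878)
607^2048 ≡ 567^2 = 321489 ≡ 141 (mod 878)
607^2863 = 607^2048 · 607^512 · 607^256 · 607^32 · 607^8 · 607^4 · 607^2 · 607^1 ≡ 141 · 271 · 683 · 355 · 565 · 141 · 567 · 607 (mod 878).
Accumulate the product:
141 · 271 = 38211 ≡ 457
457 · 683 = 312131 ≡ 441
441 · 355 = 156555 ≡ 271
271 · 565 = 153115 ≡ 343
343 · 141 = 48363 ≡ 73
73 · 567 = 41391 ≡ 125
125 · 607 = 75875 ≡ 367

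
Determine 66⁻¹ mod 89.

58

89 = 1*66 + 23
66 = 2*23 + 20
23 = 1*20 + 3
20 = 6*3 + 2
3 = 1*2 + 1
2 = 2*1 + 0
gcd(66, 89) = 1, so the inverse exists.
Back-substitute for 1:
1 = 1*3 − 1*2
  = −1*20 + 7*3
  = 7*23 − 8*20
  = −8*66 + 23*23
  = 23*89 − 31*66
So 66⁻¹ ≡ −31 ≡ 58 (mod 89).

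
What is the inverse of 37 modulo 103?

By the extended Euclidean algorithm:
103 = 2·37 + 29
37 = 1·29 + 8
29 = 3·8 + 5
8 = 1·5 + 3
5 = 1·3 + 2
3 = 1·2 + 1
2 = 2·1 + 0
gcd(37, 103) = 1, so the inverse exists.
Bézout: 1 = −14·103 + 39·37.
So 37⁻¹ ≡ 39 (mod 103).

39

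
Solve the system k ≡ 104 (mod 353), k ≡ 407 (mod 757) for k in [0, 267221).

200255

353⁻¹ mod 757: 353·564 ≡ 1 (mod 757), so 353⁻¹ ≡ 564.
k = 104 + 353·((407 − 104)·564 mod 757) = 104 + 353·567 = 200255.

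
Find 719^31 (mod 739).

Compute successive squares:
31 in binary is 11111, i.e. 31 = 16 + 8 + 4 + 2 + 1.
719^1 ≡ 719 (mod 739)
719^2 ≡ 719^2 = 516961 ≡ 400 (mod 739)
719^4 ≡ 400^2 = 160000 ≡ 376 (mod 739)
719^8 ≡ 376^2 = 141376 ≡ 227 (mod 739)
719^16 ≡ 227^2 = 51529 ≡ 538 (mod 739)
719^31 = 719^16 × 719^8 × 719^4 × 719^2 × 719^1 ≡ 538 × 227 × 376 × 400 × 719 (mod 739).
Accumulate the product:
538 × 227 = 122126 ≡ 191
191 × 376 = 71816 ≡ 133
133 × 400 = 53200 ≡ 731
731 × 719 = 525589 ≡ 160

160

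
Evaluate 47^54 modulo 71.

60

Using repeated squaring:
54 in binary is 110110, i.e. 54 = 32 + 16 + 4 + 2.
47^1 ≡ 47 (mod 71)
47^2 ≡ 47^2 = 2209 ≡ 8 (mod 71)
47^4 ≡ 8^2 = 64 (mod 71)
47^8 ≡ 64^2 = 4096 ≡ 49 (mod 71)
47^16 ≡ 49^2 = 2401 ≡ 58 (mod 71)
47^32 ≡ 58^2 = 3364 ≡ 27 (mod 71)
47^54 = 47^32 · 47^16 · 47^4 · 47^2 ≡ 27 · 58 · 64 · 8 (mod 71).
Accumulate the product:
27 · 58 = 1566 ≡ 4
4 · 64 = 256 ≡ 43
43 · 8 = 344 ≡ 60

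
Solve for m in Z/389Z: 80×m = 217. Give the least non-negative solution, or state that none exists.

gcd(80, 389) = 1, so a unique solution mod 389 exists.
80⁻¹ ≡ 248 (mod 389).
m ≡ 248×217 ≡ 134 (mod 389).

134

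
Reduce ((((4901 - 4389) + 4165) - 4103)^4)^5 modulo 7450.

4901 - 4389 = 512
512 + 4165 = 4677
4677 - 4103 = 574
(574)^4 ≡ 326 (mod 7450)
(326)^5 ≡ 7126 (mod 7450)

7126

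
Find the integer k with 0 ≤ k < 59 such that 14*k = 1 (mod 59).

59 = 4×14 + 3
14 = 4×3 + 2
3 = 1×2 + 1
2 = 2×1 + 0
gcd(14, 59) = 1, so the inverse exists.
Back-substitute for 1:
1 = 1×3 − 1×2
  = −1×14 + 5×3
  = 5×59 − 21×14
So 14⁻¹ ≡ −21 ≡ 38 (mod 59).

38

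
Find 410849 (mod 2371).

410849 = 173·2371 + 666, so 410849 ≡ 666 (mod 2371).

666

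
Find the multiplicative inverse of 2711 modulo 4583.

1819

4583 = 1*2711 + 1872
2711 = 1*1872 + 839
1872 = 2*839 + 194
839 = 4*194 + 63
194 = 3*63 + 5
63 = 12*5 + 3
5 = 1*3 + 2
3 = 1*2 + 1
2 = 2*1 + 0
gcd(2711, 4583) = 1, so the inverse exists.
Bézout: 1 = −1076*4583 + 1819*2711.
So 2711⁻¹ ≡ 1819 (mod 4583).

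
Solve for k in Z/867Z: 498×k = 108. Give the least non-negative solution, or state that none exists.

42

gcd(498, 867) = 3, and 3 | 108, so solutions exist.
Divide through by 3: 166×k ≡ 36 mod 289.
166⁻¹ ≡ 242 (mod 289).
k ≡ 242×36 ≡ 42 (mod 289).
The smallest non-negative solution is k = 42.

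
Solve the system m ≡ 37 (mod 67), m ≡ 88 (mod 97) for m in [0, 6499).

67⁻¹ mod 97: 67·42 ≡ 1 (mod 97), so 67⁻¹ ≡ 42.
m = 37 + 67·((88 − 37)·42 mod 97) = 37 + 67·8 = 573.
Check: 573 mod 67 = 37, 573 mod 97 = 88. ✓

573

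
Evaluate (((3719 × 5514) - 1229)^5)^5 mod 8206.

3719 × 5514 = 20506566 ≡ 7978 (mod 8206)
7978 - 1229 = 6749
(6749)^5 ≡ 3475 (mod 8206)
(3475)^5 ≡ 417 (mod 8206)

417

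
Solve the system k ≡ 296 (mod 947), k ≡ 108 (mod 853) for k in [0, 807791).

947⁻¹ mod 853: 947·608 ≡ 1 (mod 853), so 947⁻¹ ≡ 608.
k = 296 + 947·((108 − 296)·608 mod 853) = 296 + 947·851 = 806193.
Check: 806193 mod 947 = 296, 806193 mod 853 = 108. ✓

806193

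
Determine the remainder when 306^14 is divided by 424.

Using repeated squaring:
14 in binary is 1110, i.e. 14 = 8 + 4 + 2.
306^1 ≡ 306 (mod 424)
306^2 ≡ 306^2 = 93636 ≡ 356 (mod 424)
306^4 ≡ 356^2 = 126736 ≡ 384 (mod 424)
306^8 ≡ 384^2 = 147456 ≡ 328 (mod 424)
306^14 = 306^8 * 306^4 * 306^2 ≡ 328 * 384 * 356 (mod 424).
Accumulate the product:
328 * 384 = 125952 ≡ 24
24 * 356 = 8544 ≡ 64

64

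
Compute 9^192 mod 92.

9^1 ≡ 9 (mod 92)
9^2 ≡ 9^2 = 81 (mod 92)
9^4 ≡ 81^2 = 6561 ≡ 29 (mod 92)
9^8 ≡ 29^2 = 841 ≡ 13 (mod 92)
9^16 ≡ 13^2 = 169 ≡ 77 (mod 92)
9^32 ≡ 77^2 = 5929 ≡ 41 (mod 92)
9^64 ≡ 41^2 = 1681 ≡ 25 (mod 92)
9^128 ≡ 25^2 = 625 ≡ 73 (mod 92)
9^192 = 9^128 × 9^64 ≡ 73 × 25 (mod 92).
73 × 25 = 1825 ≡ 77 (mod 92).

77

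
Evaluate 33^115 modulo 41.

9

33^1 ≡ 33 (mod 41)
33^2 ≡ 33^2 = 1089 ≡ 23 (mod 41)
33^4 ≡ 23^2 = 529 ≡ 37 (mod 41)
33^8 ≡ 37^2 = 1369 ≡ 16 (mod 41)
33^16 ≡ 16^2 = 256 ≡ 10 (mod 41)
33^32 ≡ 10^2 = 100 ≡ 18 (mod 41)
33^64 ≡ 18^2 = 324 ≡ 37 (mod 41)
33^115 = 33^64 × 33^32 × 33^16 × 33^2 × 33^1 ≡ 37 × 18 × 10 × 23 × 33 (mod 41).
Accumulate the product:
37 × 18 = 666 ≡ 10
10 × 10 = 100 ≡ 18
18 × 23 = 414 ≡ 4
4 × 33 = 132 ≡ 9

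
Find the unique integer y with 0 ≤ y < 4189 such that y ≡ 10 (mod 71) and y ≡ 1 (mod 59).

71⁻¹ mod 59: 71·5 ≡ 1 (mod 59), so 71⁻¹ ≡ 5.
y = 10 + 71·((1 − 10)·5 mod 59) = 10 + 71·14 = 1004.

1004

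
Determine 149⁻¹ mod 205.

Apply the Euclidean algorithm and back-substitute:
205 = 1*149 + 56
149 = 2*56 + 37
56 = 1*37 + 19
37 = 1*19 + 18
19 = 1*18 + 1
18 = 18*1 + 0
gcd(149, 205) = 1, so the inverse exists.
Back-substitute for 1:
1 = 1*19 − 1*18
  = −1*37 + 2*19
  = 2*56 − 3*37
  = −3*149 + 8*56
  = 8*205 − 11*149
So 149⁻¹ ≡ −11 ≡ 194 (mod 205).

194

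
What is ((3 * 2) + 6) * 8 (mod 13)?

5

3 * 2 = 6
6 + 6 = 12
12 * 8 = 96 ≡ 5 (mod 13)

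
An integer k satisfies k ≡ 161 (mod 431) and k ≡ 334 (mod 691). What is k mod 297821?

255313

431⁻¹ mod 691: 431·295 ≡ 1 (mod 691), so 431⁻¹ ≡ 295.
k = 161 + 431·((334 − 161)·295 mod 691) = 161 + 431·592 = 255313.
Check: 255313 mod 431 = 161, 255313 mod 691 = 334. ✓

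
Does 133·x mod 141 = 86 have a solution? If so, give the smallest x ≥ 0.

gcd(133, 141) = 1, so a unique solution mod 141 exists.
133⁻¹ ≡ 88 (mod 141).
x ≡ 88·86 ≡ 95 (mod 141).

95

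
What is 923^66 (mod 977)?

115

923^1 ≡ 923 (mod 977)
923^2 ≡ 923^2 = 851929 ≡ 962 (mod 977)
923^4 ≡ 962^2 = 925444 ≡ 225 (mod 977)
923^8 ≡ 225^2 = 50625 ≡ 798 (mod 977)
923^16 ≡ 798^2 = 636804 ≡ 777 (mod 977)
923^32 ≡ 777^2 = 603729 ≡ 920 (mod 977)
923^64 ≡ 920^2 = 846400 ≡ 318 (mod 977)
923^66 = 923^64 · 923^2 ≡ 318 · 962 (mod 977).
318 · 962 = 305916 ≡ 115 (mod 977).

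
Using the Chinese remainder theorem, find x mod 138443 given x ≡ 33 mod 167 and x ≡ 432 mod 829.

124782

167⁻¹ mod 829: 167*139 ≡ 1 (mod 829), so 167⁻¹ ≡ 139.
x = 33 + 167*((432 − 33)*139 mod 829) = 33 + 167*747 = 124782.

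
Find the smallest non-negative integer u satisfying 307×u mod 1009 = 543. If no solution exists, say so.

314

gcd(307, 1009) = 1, so a unique solution mod 1009 exists.
307⁻¹ ≡ 493 (mod 1009).
u ≡ 493×543 ≡ 314 (mod 1009).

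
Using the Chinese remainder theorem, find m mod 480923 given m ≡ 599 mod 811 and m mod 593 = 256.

811⁻¹ mod 593: 811·525 ≡ 1 (mod 593), so 811⁻¹ ≡ 525.
m = 599 + 811·((256 − 599)·525 mod 593) = 599 + 811·197 = 160366.

160366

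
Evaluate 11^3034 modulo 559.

127

By square-and-multiply:
3034 in binary is 101111011010, i.e. 3034 = 2048 + 512 + 256 + 128 + 64 + 16 + 8 + 2.
11^1 ≡ 11 (mod 559)
11^2 ≡ 11^2 = 121 (mod 559)
11^4 ≡ 121^2 = 14641 ≡ 107 (mod 559)
11^8 ≡ 107^2 = 11449 ≡ 269 (mod 559)
11^16 ≡ 269^2 = 72361 ≡ 250 (mod 559)
11^32 ≡ 250^2 = 62500 ≡ 451 (mod 559)
11^64 ≡ 451^2 = 203401 ≡ 484 (mod 559)
11^128 ≡ 484^2 = 234256 ≡ 35 (mod 559)
11^256 ≡ 35^2 = 1225 ≡ 107 (mod 559)
11^512 ≡ 107^2 = 11449 ≡ 269 (mod 559)
11^1024 ≡ 269^2 = 72361 ≡ 250 (mod 559)
11^2048 ≡ 250^2 = 62500 ≡ 451 (mod 559)
11^3034 = 11^2048 * 11^512 * 11^256 * 11^128 * 11^64 * 11^16 * 11^8 * 11^2 ≡ 451 * 269 * 107 * 35 * 484 * 250 * 269 * 121 (mod 559).
Accumulate the product:
451 * 269 = 121319 ≡ 16
16 * 107 = 1712 ≡ 35
35 * 35 = 1225 ≡ 107
107 * 484 = 51788 ≡ 360
360 * 250 = 90000 ≡ 1
1 * 269 = 269
269 * 121 = 32549 ≡ 127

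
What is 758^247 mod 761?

626

Using repeated squaring:
247 in binary is 11110111, i.e. 247 = 128 + 64 + 32 + 16 + 4 + 2 + 1.
758^1 ≡ 758 (mod 761)
758^2 ≡ 758^2 = 574564 ≡ 9 (mod 761)
758^4 ≡ 9^2 = 81 (mod 761)
758^8 ≡ 81^2 = 6561 ≡ 473 (mod 761)
758^16 ≡ 473^2 = 223729 ≡ 756 (mod 761)
758^32 ≡ 756^2 = 571536 ≡ 25 (mod 761)
758^64 ≡ 25^2 = 625 (mod 761)
758^128 ≡ 625^2 = 390625 ≡ 232 (mod 761)
758^247 = 758^128 * 758^64 * 758^32 * 758^16 * 758^4 * 758^2 * 758^1 ≡ 232 * 625 * 25 * 756 * 81 * 9 * 758 (mod 761).
Accumulate the product:
232 * 625 = 145000 ≡ 410
410 * 25 = 10250 ≡ 357
357 * 756 = 269892 ≡ 498
498 * 81 = 40338 ≡ 5
5 * 9 = 45
45 * 758 = 34110 ≡ 626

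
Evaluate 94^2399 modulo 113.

17

Using repeated squaring:
2399 in binary is 100101011111, i.e. 2399 = 2048 + 256 + 64 + 16 + 8 + 4 + 2 + 1.
94^1 ≡ 94 (mod 113)
94^2 ≡ 94^2 = 8836 ≡ 22 (mod 113)
94^4 ≡ 22^2 = 484 ≡ 32 (mod 113)
94^8 ≡ 32^2 = 1024 ≡ 7 (mod 113)
94^16 ≡ 7^2 = 49 (mod 113)
94^32 ≡ 49^2 = 2401 ≡ 28 (mod 113)
94^64 ≡ 28^2 = 784 ≡ 106 (mod 113)
94^128 ≡ 106^2 = 11236 ≡ 49 (mod 113)
94^256 ≡ 49^2 = 2401 ≡ 28 (mod 113)
94^512 ≡ 28^2 = 784 ≡ 106 (mod 113)
94^1024 ≡ 106^2 = 11236 ≡ 49 (mod 113)
94^2048 ≡ 49^2 = 2401 ≡ 28 (mod 113)
94^2399 = 94^2048 * 94^256 * 94^64 * 94^16 * 94^8 * 94^4 * 94^2 * 94^1 ≡ 28 * 28 * 106 * 49 * 7 * 32 * 22 * 94 (mod 113).
Accumulate the product:
28 * 28 = 784 ≡ 106
106 * 106 = 11236 ≡ 49
49 * 49 = 2401 ≡ 28
28 * 7 = 196 ≡ 83
83 * 32 = 2656 ≡ 57
57 * 22 = 1254 ≡ 11
11 * 94 = 1034 ≡ 17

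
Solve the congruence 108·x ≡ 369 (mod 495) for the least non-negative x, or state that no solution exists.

8

gcd(108, 495) = 9, and 9 | 369, so solutions exist.
Divide through by 9: 12·x ≡ 41 mod 55.
12⁻¹ ≡ 23 (mod 55).
x ≡ 23·41 ≡ 8 (mod 55).
The smallest non-negative solution is x = 8.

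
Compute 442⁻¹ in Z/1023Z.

Apply the Euclidean algorithm and back-substitute:
1023 = 2*442 + 139
442 = 3*139 + 25
139 = 5*25 + 14
25 = 1*14 + 11
14 = 1*11 + 3
11 = 3*3 + 2
3 = 1*2 + 1
2 = 2*1 + 0
gcd(442, 1023) = 1, so the inverse exists.
Bézout: 1 = 159*1023 − 368*442.
So 442⁻¹ ≡ −368 ≡ 655 (mod 1023).

655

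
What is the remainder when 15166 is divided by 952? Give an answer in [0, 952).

886

15166 = 15×952 + 886, so 15166 ≡ 886 (mod 952).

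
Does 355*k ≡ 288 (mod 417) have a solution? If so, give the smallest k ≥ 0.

gcd(355, 417) = 1, so a unique solution mod 417 exists.
355⁻¹ ≡ 343 (mod 417).
k ≡ 343*288 ≡ 372 (mod 417).

372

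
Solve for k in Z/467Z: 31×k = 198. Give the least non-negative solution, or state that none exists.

gcd(31, 467) = 1, so a unique solution mod 467 exists.
31⁻¹ ≡ 226 (mod 467).
k ≡ 226×198 ≡ 383 (mod 467).

383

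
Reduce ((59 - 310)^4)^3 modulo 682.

411

59 - 310 = -251 ≡ 431 (mod 682)
(431)^4 ≡ 577 (mod 682)
(577)^3 ≡ 411 (mod 682)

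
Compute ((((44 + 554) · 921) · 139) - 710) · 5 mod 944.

44 + 554 = 598
598 · 921 = 550758 ≡ 406 (mod 944)
406 · 139 = 56434 ≡ 738 (mod 944)
738 - 710 = 28
28 · 5 = 140

140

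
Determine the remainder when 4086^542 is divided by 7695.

542 in binary is 1000011110, i.e. 542 = 512 + 16 + 8 + 4 + 2.
4086^1 ≡ 4086 (mod 7695)
4086^2 ≡ 4086^2 = 16695396 ≡ 4941 (mod 7695)
4086^4 ≡ 4941^2 = 24413481 ≡ 4941 (mod 7695)
4086^8 ≡ 4941^2 = 24413481 ≡ 4941 (mod 7695)
4086^16 ≡ 4941^2 = 24413481 ≡ 4941 (mod 7695)
4086^32 ≡ 4941^2 = 24413481 ≡ 4941 (mod 7695)
4086^64 ≡ 4941^2 = 24413481 ≡ 4941 (mod 7695)
4086^128 ≡ 4941^2 = 24413481 ≡ 4941 (mod 7695)
4086^256 ≡ 4941^2 = 24413481 ≡ 4941 (mod 7695)
4086^512 ≡ 4941^2 = 24413481 ≡ 4941 (mod 7695)
4086^542 = 4086^512 · 4086^16 · 4086^8 · 4086^4 · 4086^2 ≡ 4941 · 4941 · 4941 · 4941 · 4941 (mod 7695).
Accumulate the product:
4941 · 4941 = 24413481 ≡ 4941
4941 · 4941 = 24413481 ≡ 4941
4941 · 4941 = 24413481 ≡ 4941
4941 · 4941 = 24413481 ≡ 4941

4941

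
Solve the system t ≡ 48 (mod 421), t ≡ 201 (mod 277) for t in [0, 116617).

421⁻¹ mod 277: 421·252 ≡ 1 (mod 277), so 421⁻¹ ≡ 252.
t = 48 + 421·((201 − 48)·252 mod 277) = 48 + 421·53 = 22361.

22361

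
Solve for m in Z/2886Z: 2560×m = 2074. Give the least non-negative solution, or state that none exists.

994

gcd(2560, 2886) = 2, and 2 | 2074, so solutions exist.
Divide through by 2: 1280×m = 1037 (mod 1443).
1280⁻¹ ≡ 1142 (mod 1443).
m ≡ 1142×1037 ≡ 994 (mod 1443).
The smallest non-negative solution is m = 994.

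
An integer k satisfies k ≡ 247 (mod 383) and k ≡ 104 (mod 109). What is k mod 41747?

19397

383⁻¹ mod 109: 383*37 ≡ 1 (mod 109), so 383⁻¹ ≡ 37.
k = 247 + 383*((104 − 247)*37 mod 109) = 247 + 383*50 = 19397.
Check: 19397 mod 383 = 247, 19397 mod 109 = 104. ✓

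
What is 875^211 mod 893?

211 in binary is 11010011, i.e. 211 = 128 + 64 + 16 + 2 + 1.
875^1 ≡ 875 (mod 893)
875^2 ≡ 875^2 = 765625 ≡ 324 (mod 893)
875^4 ≡ 324^2 = 104976 ≡ 495 (mod 893)
875^8 ≡ 495^2 = 245025 ≡ 343 (mod 893)
875^16 ≡ 343^2 = 117649 ≡ 666 (mod 893)
875^32 ≡ 666^2 = 443556 ≡ 628 (mod 893)
875^64 ≡ 628^2 = 394384 ≡ 571 (mod 893)
875^128 ≡ 571^2 = 326041 ≡ 96 (mod 893)
875^211 = 875^128 · 875^64 · 875^16 · 875^2 · 875^1 ≡ 96 · 571 · 666 · 324 · 875 (mod 893).
Accumulate the product:
96 · 571 = 54816 ≡ 343
343 · 666 = 228438 ≡ 723
723 · 324 = 234252 ≡ 286
286 · 875 = 250250 ≡ 210

210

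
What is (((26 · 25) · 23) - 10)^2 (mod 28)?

26 · 25 = 650 ≡ 6 (mod 28)
6 · 23 = 138 ≡ 26 (mod 28)
26 - 10 = 16
(16)^2 ≡ 4 (mod 28)

4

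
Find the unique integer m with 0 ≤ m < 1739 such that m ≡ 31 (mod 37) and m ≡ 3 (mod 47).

37⁻¹ mod 47: 37×14 ≡ 1 (mod 47), so 37⁻¹ ≡ 14.
m = 31 + 37×((3 − 31)×14 mod 47) = 31 + 37×31 = 1178.
Check: 1178 mod 37 = 31, 1178 mod 47 = 3. ✓

1178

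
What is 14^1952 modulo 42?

28

1952 in binary is 11110100000, i.e. 1952 = 1024 + 512 + 256 + 128 + 32.
14^1 ≡ 14 (mod 42)
14^2 ≡ 14^2 = 196 ≡ 28 (mod 42)
14^4 ≡ 28^2 = 784 ≡ 28 (mod 42)
14^8 ≡ 28^2 = 784 ≡ 28 (mod 42)
14^16 ≡ 28^2 = 784 ≡ 28 (mod 42)
14^32 ≡ 28^2 = 784 ≡ 28 (mod 42)
14^64 ≡ 28^2 = 784 ≡ 28 (mod 42)
14^128 ≡ 28^2 = 784 ≡ 28 (mod 42)
14^256 ≡ 28^2 = 784 ≡ 28 (mod 42)
14^512 ≡ 28^2 = 784 ≡ 28 (mod 42)
14^1024 ≡ 28^2 = 784 ≡ 28 (mod 42)
14^1952 = 14^1024 · 14^512 · 14^256 · 14^128 · 14^32 ≡ 28 · 28 · 28 · 28 · 28 (mod 42).
Accumulate the product:
28 · 28 = 784 ≡ 28
28 · 28 = 784 ≡ 28
28 · 28 = 784 ≡ 28
28 · 28 = 784 ≡ 28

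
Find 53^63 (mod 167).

37

53^1 ≡ 53 (mod 167)
53^2 ≡ 53^2 = 2809 ≡ 137 (mod 167)
53^4 ≡ 137^2 = 18769 ≡ 65 (mod 167)
53^8 ≡ 65^2 = 4225 ≡ 50 (mod 167)
53^16 ≡ 50^2 = 2500 ≡ 162 (mod 167)
53^32 ≡ 162^2 = 26244 ≡ 25 (mod 167)
53^63 = 53^32 · 53^16 · 53^8 · 53^4 · 53^2 · 53^1 ≡ 25 · 162 · 50 · 65 · 137 · 53 (mod 167).
Accumulate the product:
25 · 162 = 4050 ≡ 42
42 · 50 = 2100 ≡ 96
96 · 65 = 6240 ≡ 61
61 · 137 = 8357 ≡ 7
7 · 53 = 371 ≡ 37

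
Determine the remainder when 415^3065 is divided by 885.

385

Using repeated squaring:
415^1 ≡ 415 (mod 885)
415^2 ≡ 415^2 = 172225 ≡ 535 (mod 885)
415^4 ≡ 535^2 = 286225 ≡ 370 (mod 885)
415^8 ≡ 370^2 = 136900 ≡ 610 (mod 885)
415^16 ≡ 610^2 = 372100 ≡ 400 (mod 885)
415^32 ≡ 400^2 = 160000 ≡ 700 (mod 885)
415^64 ≡ 700^2 = 490000 ≡ 595 (mod 885)
415^128 ≡ 595^2 = 354025 ≡ 25 (mod 885)
415^256 ≡ 25^2 = 625 (mod 885)
415^512 ≡ 625^2 = 390625 ≡ 340 (mod 885)
415^1024 ≡ 340^2 = 115600 ≡ 550 (mod 885)
415^2048 ≡ 550^2 = 302500 ≡ 715 (mod 885)
415^3065 = 415^2048 * 415^512 * 415^256 * 415^128 * 415^64 * 415^32 * 415^16 * 415^8 * 415^1 ≡ 715 * 340 * 625 * 25 * 595 * 700 * 400 * 610 * 415 (mod 885).
Accumulate the product:
715 * 340 = 243100 ≡ 610
610 * 625 = 381250 ≡ 700
700 * 25 = 17500 ≡ 685
685 * 595 = 407575 ≡ 475
475 * 700 = 332500 ≡ 625
625 * 400 = 250000 ≡ 430
430 * 610 = 262300 ≡ 340
340 * 415 = 141100 ≡ 385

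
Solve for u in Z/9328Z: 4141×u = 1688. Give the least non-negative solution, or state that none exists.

1816

gcd(4141, 9328) = 1, so a unique solution mod 9328 exists.
4141⁻¹ ≡ 8677 (mod 9328).
u ≡ 8677×1688 ≡ 1816 (mod 9328).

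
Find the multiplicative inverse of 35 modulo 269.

123

269 = 7·35 + 24
35 = 1·24 + 11
24 = 2·11 + 2
11 = 5·2 + 1
2 = 2·1 + 0
gcd(35, 269) = 1, so the inverse exists.
Bézout: 1 = −16·269 + 123·35.
So 35⁻¹ ≡ 123 (mod 269).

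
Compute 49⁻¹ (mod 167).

167 = 3×49 + 20
49 = 2×20 + 9
20 = 2×9 + 2
9 = 4×2 + 1
2 = 2×1 + 0
gcd(49, 167) = 1, so the inverse exists.
Back-substitute for 1:
1 = 1×9 − 4×2
  = −4×20 + 9×9
  = 9×49 − 22×20
  = −22×167 + 75×49
So 49⁻¹ ≡ 75 (mod 167).

75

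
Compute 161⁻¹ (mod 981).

Apply the Euclidean algorithm and back-substitute:
981 = 6*161 + 15
161 = 10*15 + 11
15 = 1*11 + 4
11 = 2*4 + 3
4 = 1*3 + 1
3 = 3*1 + 0
gcd(161, 981) = 1, so the inverse exists.
Back-substitute for 1:
1 = 1*4 − 1*3
  = −1*11 + 3*4
  = 3*15 − 4*11
  = −4*161 + 43*15
  = 43*981 − 262*161
So 161⁻¹ ≡ −262 ≡ 719 (mod 981).

719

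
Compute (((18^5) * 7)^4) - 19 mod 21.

2

(18)^5 ≡ 9 (mod 21)
9 * 7 = 63 ≡ 0 (mod 21)
(0)^4 ≡ 0 (mod 21)
0 - 19 = -19 ≡ 2 (mod 21)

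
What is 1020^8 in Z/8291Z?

1020^1 ≡ 1020 (mod 8291)
1020^2 ≡ 1020^2 = 1040400 ≡ 4025 (mod 8291)
1020^4 ≡ 4025^2 = 16200625 ≡ 11 (mod 8291)
1020^8 ≡ 11^2 = 121 (mod 8291)
So 1020^8 ≡ 121 (mod 8291).

121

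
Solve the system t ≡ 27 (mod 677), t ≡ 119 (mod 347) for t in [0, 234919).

10182

677⁻¹ mod 347: 677*102 ≡ 1 (mod 347), so 677⁻¹ ≡ 102.
t = 27 + 677*((119 − 27)*102 mod 347) = 27 + 677*15 = 10182.
Check: 10182 mod 677 = 27, 10182 mod 347 = 119. ✓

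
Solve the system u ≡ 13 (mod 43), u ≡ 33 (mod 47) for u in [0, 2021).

43⁻¹ mod 47: 43·35 ≡ 1 (mod 47), so 43⁻¹ ≡ 35.
u = 13 + 43·((33 − 13)·35 mod 47) = 13 + 43·42 = 1819.
Check: 1819 mod 43 = 13, 1819 mod 47 = 33. ✓

1819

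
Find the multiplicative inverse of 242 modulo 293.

293 = 1*242 + 51
242 = 4*51 + 38
51 = 1*38 + 13
38 = 2*13 + 12
13 = 1*12 + 1
12 = 12*1 + 0
gcd(242, 293) = 1, so the inverse exists.
Back-substitute for 1:
1 = 1*13 − 1*12
  = −1*38 + 3*13
  = 3*51 − 4*38
  = −4*242 + 19*51
  = 19*293 − 23*242
So 242⁻¹ ≡ −23 ≡ 270 (mod 293).

270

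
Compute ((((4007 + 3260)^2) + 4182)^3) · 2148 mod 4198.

2176

4007 + 3260 = 7267 ≡ 3069 (mod 4198)
(3069)^2 ≡ 2647 (mod 4198)
2647 + 4182 = 6829 ≡ 2631 (mod 4198)
(2631)^3 ≡ 1201 (mod 4198)
1201 · 2148 = 2579748 ≡ 2176 (mod 4198)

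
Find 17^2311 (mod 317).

69

By square-and-multiply:
17^1 ≡ 17 (mod 317)
17^2 ≡ 17^2 = 289 (mod 317)
17^4 ≡ 289^2 = 83521 ≡ 150 (mod 317)
17^8 ≡ 150^2 = 22500 ≡ 310 (mod 317)
17^16 ≡ 310^2 = 96100 ≡ 49 (mod 317)
17^32 ≡ 49^2 = 2401 ≡ 182 (mod 317)
17^64 ≡ 182^2 = 33124 ≡ 156 (mod 317)
17^128 ≡ 156^2 = 24336 ≡ 244 (mod 317)
17^256 ≡ 244^2 = 59536 ≡ 257 (mod 317)
17^512 ≡ 257^2 = 66049 ≡ 113 (mod 317)
17^1024 ≡ 113^2 = 12769 ≡ 89 (mod 317)
17^2048 ≡ 89^2 = 7921 ≡ 313 (mod 317)
17^2311 = 17^2048 · 17^256 · 17^4 · 17^2 · 17^1 ≡ 313 · 257 · 150 · 289 · 17 (mod 317).
Accumulate the product:
313 · 257 = 80441 ≡ 240
240 · 150 = 36000 ≡ 179
179 · 289 = 51731 ≡ 60
60 · 17 = 1020 ≡ 69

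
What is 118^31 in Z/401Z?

120

Using repeated squaring:
31 in binary is 11111, i.e. 31 = 16 + 8 + 4 + 2 + 1.
118^1 ≡ 118 (mod 401)
118^2 ≡ 118^2 = 13924 ≡ 290 (mod 401)
118^4 ≡ 290^2 = 84100 ≡ 291 (mod 401)
118^8 ≡ 291^2 = 84681 ≡ 70 (mod 401)
118^16 ≡ 70^2 = 4900 ≡ 88 (mod 401)
118^31 = 118^16 · 118^8 · 118^4 · 118^2 · 118^1 ≡ 88 · 70 · 291 · 290 · 118 (mod 401).
Accumulate the product:
88 · 70 = 6160 ≡ 145
145 · 291 = 42195 ≡ 90
90 · 290 = 26100 ≡ 35
35 · 118 = 4130 ≡ 120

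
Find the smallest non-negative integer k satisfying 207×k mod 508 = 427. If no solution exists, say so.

353

gcd(207, 508) = 1, so a unique solution mod 508 exists.
207⁻¹ ≡ 27 (mod 508).
k ≡ 27×427 ≡ 353 (mod 508).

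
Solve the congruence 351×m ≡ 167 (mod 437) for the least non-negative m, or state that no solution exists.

369

gcd(351, 437) = 1, so a unique solution mod 437 exists.
351⁻¹ ≡ 188 (mod 437).
m ≡ 188×167 ≡ 369 (mod 437).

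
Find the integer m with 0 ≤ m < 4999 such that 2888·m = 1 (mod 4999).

By the extended Euclidean algorithm:
4999 = 1*2888 + 2111
2888 = 1*2111 + 777
2111 = 2*777 + 557
777 = 1*557 + 220
557 = 2*220 + 117
220 = 1*117 + 103
117 = 1*103 + 14
103 = 7*14 + 5
14 = 2*5 + 4
5 = 1*4 + 1
4 = 4*1 + 0
gcd(2888, 4999) = 1, so the inverse exists.
Bézout: 1 = −617*4999 + 1068*2888.
So 2888⁻¹ ≡ 1068 (mod 4999).

1068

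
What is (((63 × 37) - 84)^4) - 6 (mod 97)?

55

63 × 37 = 2331 ≡ 3 (mod 97)
3 - 84 = -81 ≡ 16 (mod 97)
(16)^4 ≡ 61 (mod 97)
61 - 6 = 55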